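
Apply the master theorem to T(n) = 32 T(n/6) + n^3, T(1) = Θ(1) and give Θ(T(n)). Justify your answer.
T(n) = Θ(n^3)

log_6 32 ≈ 1.934. f(n) = n^3 dominates n^(log_6 32) since 3 > 1.934, and the regularity condition a·f(n/b) = 32·(n/6)^3 = (32/216)·n^3 ≤ c·f(n) holds with c = 32/216 ≈ 0.148 < 1. So this is Case 3: T(n) = Θ(f(n)) = Θ(n^3).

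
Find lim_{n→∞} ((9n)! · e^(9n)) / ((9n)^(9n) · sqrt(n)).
lim = sqrt(2π·9)

Stirling: (9n)! ~ sqrt(2π·9n) · (9n/e)^(9n). Hence
  (9n)! · e^(9n) / (9n)^(9n) ~ sqrt(2π·9n).
Dividing by sqrt(n): sqrt(2π·9n) / sqrt(n) = sqrt(2π·9) · n^((1−1)/2), so the limit is sqrt(2π·9).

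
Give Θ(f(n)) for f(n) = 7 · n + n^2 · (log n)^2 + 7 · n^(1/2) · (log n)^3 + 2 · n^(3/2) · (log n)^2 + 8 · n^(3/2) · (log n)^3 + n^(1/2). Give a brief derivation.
f(n) ∈ Θ(n^2 · (log n)^2)

Compare the terms by growth order. For large n, n^a · (log n)^b dominates n^a' · (log n)^b' iff a > a', or (a = a' and b > b'). Ranking the 6 terms shows the dominant one is n^2 · (log n)^2. Hence f(n) ∈ Θ(n^2 · (log n)^2).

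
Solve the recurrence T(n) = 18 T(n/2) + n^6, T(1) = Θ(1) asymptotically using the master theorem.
T(n) = Θ(n^6)

log_2 18 ≈ 4.170. f(n) = n^6 dominates n^(log_2 18) since 6 > 4.170, and the regularity condition a·f(n/b) = 18·(n/2)^6 = (18/64)·n^6 ≤ c·f(n) holds with c = 18/64 ≈ 0.281 < 1. So this is Case 3: T(n) = Θ(f(n)) = Θ(n^6).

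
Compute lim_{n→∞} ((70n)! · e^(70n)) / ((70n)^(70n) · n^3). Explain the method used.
lim = 0

Stirling: (70n)! ~ sqrt(2π·70n) · (70n/e)^(70n). Hence
  (70n)! · e^(70n) / (70n)^(70n) ~ sqrt(2π·70n).
Dividing by n^3: sqrt(2π·70n) / n^3 = sqrt(2π·70) · n^((1−6)/2), so the expression behaves like sqrt(2π·70) · n^((1−6)/2) → 0.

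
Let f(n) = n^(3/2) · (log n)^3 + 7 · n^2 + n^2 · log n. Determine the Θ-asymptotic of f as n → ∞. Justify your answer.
f(n) ∈ Θ(n^2 · log n)

Compare the terms by growth order. For large n, n^a · (log n)^b dominates n^a' · (log n)^b' iff a > a', or (a = a' and b > b'). Ranking the 3 terms shows the dominant one is n^2 · log n. Hence f(n) ∈ Θ(n^2 · log n).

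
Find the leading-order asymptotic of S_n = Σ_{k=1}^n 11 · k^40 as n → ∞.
S_n ~ 11 · n^41 / 41

By integral comparison (Euler-Maclaurin), Σ_{k=1}^n 11 · k^40 = 11 · ∫_0^n x^40 dx + O(n^40) = 11 · n^41/41 + O(n^40). (Equivalently, Faulhaber's formula gives the same leading term.)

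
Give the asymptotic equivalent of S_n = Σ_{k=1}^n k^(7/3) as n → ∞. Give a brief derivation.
S_n ~ (3/10) · n^(10/3)

Integral comparison: Σ_{k=1}^n k^(7/3) = ∫_0^n x^(7/3) dx + O(n^(7/3)). The integral is n^(1 + 7/3) / (1 + 7/3) = n^((7+3)/3) / ((7+3)/3) = (3/10) · n^(10/3).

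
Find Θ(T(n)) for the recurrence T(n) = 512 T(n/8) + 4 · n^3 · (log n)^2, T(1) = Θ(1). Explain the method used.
T(n) = Θ(n^3 · (log n)^3)

Here log_8 512 = 3 and f(n) = 4 · n^3 · (log n)^2 = Θ(n^(log_8 512) · (log n)^2). This is the extended Case 2 of the master theorem (f matches the critical exponent up to log factors), giving T(n) = Θ(n^(log_8 512) · (log n)^(2+1)) = Θ(n^3 · (log n)^3).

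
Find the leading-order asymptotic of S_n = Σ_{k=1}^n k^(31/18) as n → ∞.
S_n ~ (18/49) · n^(49/18)

Integral comparison: Σ_{k=1}^n k^(31/18) = ∫_0^n x^(31/18) dx + O(n^(31/18)). The integral is n^(1 + 31/18) / (1 + 31/18) = n^((31+18)/18) / ((31+18)/18) = (18/49) · n^(49/18).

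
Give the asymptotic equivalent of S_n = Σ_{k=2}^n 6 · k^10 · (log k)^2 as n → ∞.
S_n ~ 6 · n^11 · (log n)^2 / 11

By integral comparison, S_n = ∫_1^n 6 · x^10 · (log x)^2 dx + O(n^10 · (log n)^2). For the integral, the leading term of ∫_1^n x^10 (log x)^2 dx is n^11/11 · (log n)^2 (by repeated integration by parts; each step lowers the log-exponent and produces a relatively O(1/log n) correction). Hence S_n ~ 6 · n^11 · (log n)^2 / 11.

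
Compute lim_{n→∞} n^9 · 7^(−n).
lim = 0

Exponentials with base > 1 dominate every fixed polynomial: for any fixed c, n^c / 7^n → 0 as n → ∞ (e.g. by the ratio test, or by writing 7^n = e^(n ln 7) and noting e^(n ln 7) / n^c → ∞). Hence n^9 · 7^(−n) = n^9 / 7^n → 0.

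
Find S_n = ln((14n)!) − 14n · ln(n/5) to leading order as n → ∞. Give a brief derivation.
S_n ~ 14n · (ln 70 − 1) + O(ln n)

Stirling: ln((14n)!) = 14n ln(14n) − 14n + O(ln n).
  S_n = 14n ln(14n) − 14n − 14n ln(n/5) + O(ln n)
      = 14n ln(14n) − 14n ln n + 14n ln 5 − 14n + O(ln n)
      = 14n ln 14 + 14n ln 5 − 14n + O(ln n)
      = 14n (ln 70 − 1) + O(ln n).
Numerically ln(70) − 1 ≈ 3.2485.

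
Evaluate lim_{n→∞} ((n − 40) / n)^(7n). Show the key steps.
lim = e^(−280)

Rewrite as (1 − 40/n)^(7n). By the standard limit (1 + x/n)^n → e^x, we have (1 − 40/n)^n → e^(−40), and raising to the 7th power gives e^(−280).
More precisely, ln[(1 − 40/n)^(7n)] = 7n · ln(1 − 40/n) = 7n · (-40/n + O(1/n^2)) = -280 + O(1/n) → -280.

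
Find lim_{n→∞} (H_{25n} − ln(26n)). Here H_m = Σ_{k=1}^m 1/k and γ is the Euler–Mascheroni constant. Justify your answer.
lim = ln(25/26) + γ

By Euler-Maclaurin, H_m = ln m + γ + O(1/m). So
  H_{25n} − ln(26n) = ln(25n) + γ − ln(26n) + O(1/n)
                       = ln(25/26) + γ + O(1/n).
Hence the limit is ln(25/26) + γ.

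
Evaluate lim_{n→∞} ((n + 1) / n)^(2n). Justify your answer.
lim = e^2

Rewrite as (1 + 1/n)^(2n). By the standard limit (1 + x/n)^n → e^x, we have (1 + 1/n)^n → e^1, and raising to the 2nd power gives e^2.
More precisely, ln[(1 + 1/n)^(2n)] = 2n · ln(1 + 1/n) = 2n · (1/n + O(1/n^2)) = 2 + O(1/n) → 2.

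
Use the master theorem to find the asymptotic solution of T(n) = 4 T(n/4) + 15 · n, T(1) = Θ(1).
T(n) = Θ(n log n)

log_4 4 = 1, and f(n) = 15 · n = Θ(n^(log_4 4)). This is Case 2 of the master theorem: T(n) = Θ(f(n) · log n) = Θ(n log n).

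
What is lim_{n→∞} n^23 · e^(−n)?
lim = 0

Exponentials with base > 1 dominate every fixed polynomial: for any fixed c, n^c / e^n → 0 as n → ∞ (e.g. by the ratio test, or since e^n grows faster than any power of n). Hence n^23 · e^(−n) = n^23 / e^n → 0.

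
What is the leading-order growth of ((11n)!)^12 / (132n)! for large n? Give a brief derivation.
((11n)!)^12/(132n)! ~ ((2π·11n)^(11/2) / sqrt(12)) · 12^(−12·11n)  →  0

Write N = 11n. Stirling: N! ~ sqrt(2π N)(N/e)^N and (12N)! ~ sqrt(2π·12N)·(12N/e)^(12N).
  (N!)^12/(12N)! ~ (2π N)^(12/2) (N/e)^(12N) / [sqrt(2π·12N) (12N/e)^(12N)]
     = (2π N)^(12/2) / sqrt(2π·12N) · (N/(12N))^(12N)
     = (2π N)^((12−1)/2) / sqrt(12) · 12^(−12N).
Since 12^12 > 1, the factor 12^(−12N) decays exponentially, so the ratio → 0. Substituting N = 11n gives the stated form.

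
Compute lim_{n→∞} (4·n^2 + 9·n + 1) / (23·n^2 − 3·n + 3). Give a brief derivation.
lim = 4/23

For large n the leading n^2 terms dominate both numerator and denominator. Dividing top and bottom by n^2, every other term tends to 0, leaving 4/23.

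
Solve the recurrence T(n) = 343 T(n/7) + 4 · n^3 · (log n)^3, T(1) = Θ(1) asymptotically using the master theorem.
T(n) = Θ(n^3 · (log n)^4)

Here log_7 343 = 3 and f(n) = 4 · n^3 · (log n)^3 = Θ(n^(log_7 343) · (log n)^3). This is the extended Case 2 of the master theorem (f matches the critical exponent up to log factors), giving T(n) = Θ(n^(log_7 343) · (log n)^(3+1)) = Θ(n^3 · (log n)^4).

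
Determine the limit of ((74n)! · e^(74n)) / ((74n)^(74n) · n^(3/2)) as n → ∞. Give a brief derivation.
lim = 0

Stirling: (74n)! ~ sqrt(2π·74n) · (74n/e)^(74n). Hence
  (74n)! · e^(74n) / (74n)^(74n) ~ sqrt(2π·74n).
Dividing by n^(3/2): sqrt(2π·74n) / n^(3/2) = sqrt(2π·74) · n^((1−3)/2), so the expression behaves like sqrt(2π·74) · n^((1−3)/2) → 0.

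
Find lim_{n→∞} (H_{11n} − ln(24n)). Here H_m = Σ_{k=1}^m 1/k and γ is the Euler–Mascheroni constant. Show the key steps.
lim = ln(11/24) + γ

By Euler-Maclaurin, H_m = ln m + γ + O(1/m). So
  H_{11n} − ln(24n) = ln(11n) + γ − ln(24n) + O(1/n)
                       = ln(11/24) + γ + O(1/n).
Hence the limit is ln(11/24) + γ.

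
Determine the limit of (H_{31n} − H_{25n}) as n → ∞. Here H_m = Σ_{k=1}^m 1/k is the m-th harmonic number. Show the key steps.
lim = ln(31/25)

Euler-Maclaurin gives H_m = ln m + γ + 1/(2m) + O(1/m^2). The γ and O(1/m) terms cancel in the difference:
  H_{31n} − H_{25n} = ln(31n) − ln(25n) + O(1/n) = ln(31/25) + O(1/n).
Hence the limit is ln(31/25).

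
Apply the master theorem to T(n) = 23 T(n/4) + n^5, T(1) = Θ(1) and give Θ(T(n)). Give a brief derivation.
T(n) = Θ(n^5)

log_4 23 ≈ 2.262. f(n) = n^5 dominates n^(log_4 23) since 5 > 2.262, and the regularity condition a·f(n/b) = 23·(n/4)^5 = (23/1024)·n^5 ≤ c·f(n) holds with c = 23/1024 ≈ 0.0225 < 1. So this is Case 3: T(n) = Θ(f(n)) = Θ(n^5).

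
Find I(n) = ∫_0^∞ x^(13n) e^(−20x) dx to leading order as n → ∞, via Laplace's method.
I(n) ~ (sqrt(2π·13n) / 20) · (13n/(20e))^(13n)

Write the integrand as exp(13n ln x − 20x) and set f(x) = 13n ln x − 20x. Then f'(x) = 13n/x − 20 = 0 at x* = 13n/20, and f''(x*) = −13n/x*^2 = −20^2/(13n). Laplace's method (interior maximum) gives
  I(n) ~ e^(f(x*)) · sqrt(2π / |f''(x*)|)
        = exp(13n ln(13n/20) − 13n) · sqrt(2π · 13n / 20^2)
        = (13n/20)^(13n) e^(−13n) · sqrt(2π·13n) / 20
        = (sqrt(2π·13n) / 20) · (13n/(20e))^(13n).
This matches Γ(13n+1)/20^(13n+1) with Stirling applied to Γ.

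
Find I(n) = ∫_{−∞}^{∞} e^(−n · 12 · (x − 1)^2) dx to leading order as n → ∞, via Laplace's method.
I(n) = sqrt(π/(12n))

Here φ(x) = 12 · (x − 1)^2 has its unique minimum at x* = 1 with φ(x*) = 0 and φ''(x*) = 24. Laplace's method gives
  I(n) ~ e^(−n φ(x*)) · sqrt(2π / (n · φ''(x*))) = sqrt(2π / (24n)) = sqrt(π/(12n)).
This is exact: substituting u = (x − 1)·sqrt(12n) gives I(n) = (1/sqrt(12n)) ∫_{−∞}^{∞} e^(−u^2) du = sqrt(π/(12n)).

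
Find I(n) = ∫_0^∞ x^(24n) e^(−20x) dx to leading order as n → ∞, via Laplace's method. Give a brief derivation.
I(n) ~ (sqrt(2π·24n) / 20) · (24n/(20e))^(24n)

Write the integrand as exp(24n ln x − 20x) and set f(x) = 24n ln x − 20x. Then f'(x) = 24n/x − 20 = 0 at x* = 24n/20, and f''(x*) = −24n/x*^2 = −20^2/(24n). Laplace's method (interior maximum) gives
  I(n) ~ e^(f(x*)) · sqrt(2π / |f''(x*)|)
        = exp(24n ln(24n/20) − 24n) · sqrt(2π · 24n / 20^2)
        = (24n/20)^(24n) e^(−24n) · sqrt(2π·24n) / 20
        = (sqrt(2π·24n) / 20) · (24n/(20e))^(24n).
This matches Γ(24n+1)/20^(24n+1) with Stirling applied to Γ.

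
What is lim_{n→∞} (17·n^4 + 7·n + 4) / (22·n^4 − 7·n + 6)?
lim = 17/22

For large n the leading n^4 terms dominate both numerator and denominator. Dividing top and bottom by n^4, every other term tends to 0, leaving 17/22.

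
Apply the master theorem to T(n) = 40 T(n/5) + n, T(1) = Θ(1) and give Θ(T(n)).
T(n) = Θ(n^(log_5 40))

Master theorem: compare f(n) = n to n^(log_5 40) where log_5 40 ≈ 2.292. Since 1 < log_5 40, we have f(n) = O(n^(log_5 40 − ε)) for some ε > 0 — Case 1. Hence T(n) = Θ(n^(log_5 40)).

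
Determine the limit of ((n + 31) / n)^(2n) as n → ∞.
lim = e^62

Rewrite as (1 + 31/n)^(2n). By the standard limit (1 + x/n)^n → e^x, we have (1 + 31/n)^n → e^31, and raising to the 2nd power gives e^62.
More precisely, ln[(1 + 31/n)^(2n)] = 2n · ln(1 + 31/n) = 2n · (31/n + O(1/n^2)) = 62 + O(1/n) → 62.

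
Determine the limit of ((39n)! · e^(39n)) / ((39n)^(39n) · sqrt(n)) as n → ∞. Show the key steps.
lim = sqrt(2π·39)

Stirling: (39n)! ~ sqrt(2π·39n) · (39n/e)^(39n). Hence
  (39n)! · e^(39n) / (39n)^(39n) ~ sqrt(2π·39n).
Dividing by sqrt(n): sqrt(2π·39n) / sqrt(n) = sqrt(2π·39) · n^((1−1)/2), so the limit is sqrt(2π·39).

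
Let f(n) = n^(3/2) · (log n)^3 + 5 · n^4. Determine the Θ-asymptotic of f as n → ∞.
f(n) ∈ Θ(n^4)

Compare the terms by growth order. For large n, n^a · (log n)^b dominates n^a' · (log n)^b' iff a > a', or (a = a' and b > b'). Ranking the 2 terms shows the dominant one is 5 · n^4. Hence f(n) ∈ Θ(n^4).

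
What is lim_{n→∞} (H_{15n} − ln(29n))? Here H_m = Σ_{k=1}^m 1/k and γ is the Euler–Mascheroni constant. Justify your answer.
lim = ln(15/29) + γ

By Euler-Maclaurin, H_m = ln m + γ + O(1/m). So
  H_{15n} − ln(29n) = ln(15n) + γ − ln(29n) + O(1/n)
                       = ln(15/29) + γ + O(1/n).
Hence the limit is ln(15/29) + γ.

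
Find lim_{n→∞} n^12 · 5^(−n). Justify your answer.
lim = 0

Exponentials with base > 1 dominate every fixed polynomial: for any fixed c, n^c / 5^n → 0 as n → ∞ (e.g. by the ratio test, or by writing 5^n = e^(n ln 5) and noting e^(n ln 5) / n^c → ∞). Hence n^12 · 5^(−n) = n^12 / 5^n → 0.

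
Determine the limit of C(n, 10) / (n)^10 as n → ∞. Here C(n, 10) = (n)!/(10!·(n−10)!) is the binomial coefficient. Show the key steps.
lim = 1/10! = 1/3628800

With N = n → ∞: C(N, 10) / N^10 = [N(N−1)…(N−9)] / (10! · N^10) = (1/10!) · 1 · (1 − 1/n) · … · (1 − 9/n). Each factor → 1 as N → ∞, so the limit is 1/10! = 1/3628800.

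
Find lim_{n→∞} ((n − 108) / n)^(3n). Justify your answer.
lim = e^(−324)

Rewrite as (1 − 108/n)^(3n). By the standard limit (1 + x/n)^n → e^x, we have (1 − 108/n)^n → e^(−108), and raising to the 3rd power gives e^(−324).
More precisely, ln[(1 − 108/n)^(3n)] = 3n · ln(1 − 108/n) = 3n · (-108/n + O(1/n^2)) = -324 + O(1/n) → -324.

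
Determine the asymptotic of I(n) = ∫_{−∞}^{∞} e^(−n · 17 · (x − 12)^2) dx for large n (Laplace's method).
I(n) = sqrt(π/(17n))

Here φ(x) = 17 · (x − 12)^2 has its unique minimum at x* = 12 with φ(x*) = 0 and φ''(x*) = 34. Laplace's method gives
  I(n) ~ e^(−n φ(x*)) · sqrt(2π / (n · φ''(x*))) = sqrt(2π / (34n)) = sqrt(π/(17n)).
This is exact: substituting u = (x − 12)·sqrt(17n) gives I(n) = (1/sqrt(17n)) ∫_{−∞}^{∞} e^(−u^2) du = sqrt(π/(17n)).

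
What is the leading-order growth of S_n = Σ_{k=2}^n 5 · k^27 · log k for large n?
S_n ~ 5 · n^28 log n / 28 − 5 · n^28 / 784

By integral comparison, S_n = ∫_1^n 5 · x^27 · log x dx + O(n^27 · log n). For the integral, ∫ x^27 log x dx = n^28 log n / 28 − n^28/784 (integration by parts). Hence S_n ~ 5 · n^28 log n / 28 − 5 · n^28 / 784.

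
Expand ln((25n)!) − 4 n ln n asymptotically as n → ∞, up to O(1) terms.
ln((25n)!) − 4 n ln n = 21 n ln n + 25(ln 25 − 1) n + (1/2) ln(2π·25n) + O(1/n)

Stirling: ln((25n)!) = 25n ln(25n) − 25n + (1/2) ln(2π·25n) + O(1/n).
Expand 25n ln(25n) = 25n (ln n + ln 25) = 25n ln n + 25n ln 25.
Subtract 4n ln n: leading term is (25 − 4) n ln n = 21 n ln n. The next term is 25n ln 25 − 25n = 25(ln 25 − 1) n. Then the (1/2) ln(2π·25n) correction.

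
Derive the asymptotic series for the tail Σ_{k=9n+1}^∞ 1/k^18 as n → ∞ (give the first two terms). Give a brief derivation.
Σ_{k>9n} 1/k^18 = 1/(17 · (9n)^17) − 1/(2 · (9n)^18) + O(1/(9n)^19)

Compare to the integral: ∫_{9n}^∞ x^(−18) dx = [−x^(−17)/17]_{9n}^∞ = 1/((18−1)·(9n)^17). The Euler-Maclaurin correction adds −f(9n)/2 = −1/(2·(9n)^18). Euler-Maclaurin then gives
  Σ_{k>9n} 1/k^18 = ∫_{9n}^∞ dx/x^18 − 1/(2·(9n)^18) + O(1/(9n)^19).
(Equivalently this is ζ(18) − Σ_{k≤9n} 1/k^18.)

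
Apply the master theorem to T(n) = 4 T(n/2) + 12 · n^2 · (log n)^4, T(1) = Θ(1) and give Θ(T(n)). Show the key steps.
T(n) = Θ(n^2 · (log n)^5)

Here log_2 4 = 2 and f(n) = 12 · n^2 · (log n)^4 = Θ(n^(log_2 4) · (log n)^4). This is the extended Case 2 of the master theorem (f matches the critical exponent up to log factors), giving T(n) = Θ(n^(log_2 4) · (log n)^(4+1)) = Θ(n^2 · (log n)^5).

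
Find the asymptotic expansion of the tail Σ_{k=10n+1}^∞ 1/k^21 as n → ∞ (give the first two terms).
Σ_{k>10n} 1/k^21 = 1/(20 · (10n)^20) − 1/(2 · (10n)^21) + O(1/(10n)^22)

Compare to the integral: ∫_{10n}^∞ x^(−21) dx = [−x^(−20)/20]_{10n}^∞ = 1/((21−1)·(10n)^20). The Euler-Maclaurin correction adds −f(10n)/2 = −1/(2·(10n)^21). Euler-Maclaurin then gives
  Σ_{k>10n} 1/k^21 = ∫_{10n}^∞ dx/x^21 − 1/(2·(10n)^21) + O(1/(10n)^22).
(Equivalently this is ζ(21) − Σ_{k≤10n} 1/k^21.)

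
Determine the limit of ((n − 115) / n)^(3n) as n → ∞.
lim = e^(−345)

Rewrite as (1 − 115/n)^(3n). By the standard limit (1 + x/n)^n → e^x, we have (1 − 115/n)^n → e^(−115), and raising to the 3rd power gives e^(−345).
More precisely, ln[(1 − 115/n)^(3n)] = 3n · ln(1 − 115/n) = 3n · (-115/n + O(1/n^2)) = -345 + O(1/n) → -345.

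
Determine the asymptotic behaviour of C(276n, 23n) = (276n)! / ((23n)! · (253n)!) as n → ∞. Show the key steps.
C(276n, 23n) ~ (8916100448256/285311670611)^(23n) · sqrt(6/(11π·23n))

Write N = 23n. Apply Stirling to each factorial:
  (12N)! ~ sqrt(2π·12N) · (12N/e)^(12N),
  N! ~ sqrt(2π N) · (N/e)^N,
  (11N)! ~ sqrt(2π·11N) · (11N/e)^(11N).
The exponential factors combine to (12N)^(12N) / (N^N · (11N)^(11N)) = 12^(12N)/11^(11N) = (12^12/11^11)^N = (8916100448256/285311670611)^N.
The square-root prefactors combine to sqrt(2π·12N) / (sqrt(2π N)·sqrt(2π·11N)) = sqrt(12 / (2π·11·N)) = sqrt(6/(11π·23n)).
Substituting N = 23n: C(276n, 23n) ~ (8916100448256/285311670611)^(23n) · sqrt(6/(11π·23n)).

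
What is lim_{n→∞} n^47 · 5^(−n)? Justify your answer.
lim = 0

Exponentials with base > 1 dominate every fixed polynomial: for any fixed c, n^c / 5^n → 0 as n → ∞ (e.g. by the ratio test, or by writing 5^n = e^(n ln 5) and noting e^(n ln 5) / n^c → ∞). Hence n^47 · 5^(−n) = n^47 / 5^n → 0.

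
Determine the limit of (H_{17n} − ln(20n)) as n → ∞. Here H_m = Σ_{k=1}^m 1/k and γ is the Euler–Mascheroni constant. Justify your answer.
lim = ln(17/20) + γ

By Euler-Maclaurin, H_m = ln m + γ + O(1/m). So
  H_{17n} − ln(20n) = ln(17n) + γ − ln(20n) + O(1/n)
                       = ln(17/20) + γ + O(1/n).
Hence the limit is ln(17/20) + γ.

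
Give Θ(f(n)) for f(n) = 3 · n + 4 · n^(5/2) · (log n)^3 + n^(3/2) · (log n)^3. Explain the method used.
f(n) ∈ Θ(n^(5/2) · (log n)^3)

Compare the terms by growth order. For large n, n^a · (log n)^b dominates n^a' · (log n)^b' iff a > a', or (a = a' and b > b'). Ranking the 3 terms shows the dominant one is 4 · n^(5/2) · (log n)^3. Hence f(n) ∈ Θ(n^(5/2) · (log n)^3).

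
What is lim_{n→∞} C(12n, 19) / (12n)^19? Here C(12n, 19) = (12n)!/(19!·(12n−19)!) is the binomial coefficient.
lim = 1/19! = 1/121645100408832000

With N = 12n → ∞: C(N, 19) / N^19 = [N(N−1)…(N−18)] / (19! · N^19) = (1/19!) · 1 · (1 − 1/(12n)) · … · (1 − 18/(12n)). Each factor → 1 as N → ∞, so the limit is 1/19! = 1/121645100408832000.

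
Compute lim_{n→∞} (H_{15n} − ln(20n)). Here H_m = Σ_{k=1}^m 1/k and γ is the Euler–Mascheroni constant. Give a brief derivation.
lim = ln(3/4) + γ

By Euler-Maclaurin, H_m = ln m + γ + O(1/m). So
  H_{15n} − ln(20n) = ln(15n) + γ − ln(20n) + O(1/n)
                       = ln(15/20) + γ + O(1/n).
Hence the limit is ln(15/20) + γ (= ln(3/4)).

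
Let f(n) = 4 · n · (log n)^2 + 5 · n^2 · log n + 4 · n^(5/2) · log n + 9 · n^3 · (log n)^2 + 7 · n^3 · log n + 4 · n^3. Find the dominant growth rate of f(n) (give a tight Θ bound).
f(n) ∈ Θ(n^3 · (log n)^2)

Compare the terms by growth order. For large n, n^a · (log n)^b dominates n^a' · (log n)^b' iff a > a', or (a = a' and b > b'). Ranking the 6 terms shows the dominant one is 9 · n^3 · (log n)^2. Hence f(n) ∈ Θ(n^3 · (log n)^2).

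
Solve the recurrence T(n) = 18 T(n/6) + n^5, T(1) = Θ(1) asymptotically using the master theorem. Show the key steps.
T(n) = Θ(n^5)

log_6 18 ≈ 1.613. f(n) = n^5 dominates n^(log_6 18) since 5 > 1.613, and the regularity condition a·f(n/b) = 18·(n/6)^5 = (18/7776)·n^5 ≤ c·f(n) holds with c = 18/7776 ≈ 0.00231 < 1. So this is Case 3: T(n) = Θ(f(n)) = Θ(n^5).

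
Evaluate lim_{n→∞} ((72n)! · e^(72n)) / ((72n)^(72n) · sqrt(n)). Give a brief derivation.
lim = sqrt(2π·72)

Stirling: (72n)! ~ sqrt(2π·72n) · (72n/e)^(72n). Hence
  (72n)! · e^(72n) / (72n)^(72n) ~ sqrt(2π·72n).
Dividing by sqrt(n): sqrt(2π·72n) / sqrt(n) = sqrt(2π·72) · n^((1−1)/2), so the limit is sqrt(2π·72).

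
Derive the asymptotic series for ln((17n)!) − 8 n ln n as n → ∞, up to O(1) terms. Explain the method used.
ln((17n)!) − 8 n ln n = 9 n ln n + 17(ln 17 − 1) n + (1/2) ln(2π·17n) + O(1/n)

Stirling: ln((17n)!) = 17n ln(17n) − 17n + (1/2) ln(2π·17n) + O(1/n).
Expand 17n ln(17n) = 17n (ln n + ln 17) = 17n ln n + 17n ln 17.
Subtract 8n ln n: leading term is (17 − 8) n ln n = 9 n ln n. The next term is 17n ln 17 − 17n = 17(ln 17 − 1) n. Then the (1/2) ln(2π·17n) correction.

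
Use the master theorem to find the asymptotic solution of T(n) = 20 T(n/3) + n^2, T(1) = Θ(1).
T(n) = Θ(n^(log_3 20))

Master theorem: compare f(n) = n^2 to n^(log_3 20) where log_3 20 ≈ 2.727. Since 2 < log_3 20, we have f(n) = O(n^(log_3 20 − ε)) for some ε > 0 — Case 1. Hence T(n) = Θ(n^(log_3 20)).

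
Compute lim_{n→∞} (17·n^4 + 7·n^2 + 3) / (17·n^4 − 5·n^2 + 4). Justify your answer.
lim = 17/17 = 1

For large n the leading n^4 terms dominate both numerator and denominator. Dividing top and bottom by n^4, every other term tends to 0, leaving 17/17 = 1.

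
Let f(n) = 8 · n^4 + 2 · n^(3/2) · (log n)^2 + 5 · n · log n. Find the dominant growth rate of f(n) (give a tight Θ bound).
f(n) ∈ Θ(n^4)

Compare the terms by growth order. For large n, n^a · (log n)^b dominates n^a' · (log n)^b' iff a > a', or (a = a' and b > b'). Ranking the 3 terms shows the dominant one is 8 · n^4. Hence f(n) ∈ Θ(n^4).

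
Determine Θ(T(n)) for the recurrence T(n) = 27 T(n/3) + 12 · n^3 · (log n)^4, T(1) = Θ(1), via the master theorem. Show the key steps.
T(n) = Θ(n^3 · (log n)^5)

Here log_3 27 = 3 and f(n) = 12 · n^3 · (log n)^4 = Θ(n^(log_3 27) · (log n)^4). This is the extended Case 2 of the master theorem (f matches the critical exponent up to log factors), giving T(n) = Θ(n^(log_3 27) · (log n)^(4+1)) = Θ(n^3 · (log n)^5).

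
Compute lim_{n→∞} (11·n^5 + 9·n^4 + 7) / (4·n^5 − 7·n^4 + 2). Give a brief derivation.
lim = 11/4

For large n the leading n^5 terms dominate both numerator and denominator. Dividing top and bottom by n^5, every other term tends to 0, leaving 11/4.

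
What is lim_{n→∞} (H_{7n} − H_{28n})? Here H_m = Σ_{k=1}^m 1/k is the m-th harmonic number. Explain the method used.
lim = ln(7/28) = −ln 4

Euler-Maclaurin gives H_m = ln m + γ + 1/(2m) + O(1/m^2). The γ and O(1/m) terms cancel in the difference:
  H_{7n} − H_{28n} = ln(7n) − ln(28n) + O(1/n) = ln(7/28) + O(1/n).
Hence the limit is ln(7/28) = −ln 4.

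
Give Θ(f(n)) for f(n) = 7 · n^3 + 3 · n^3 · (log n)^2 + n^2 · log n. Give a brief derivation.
f(n) ∈ Θ(n^3 · (log n)^2)

Compare the terms by growth order. For large n, n^a · (log n)^b dominates n^a' · (log n)^b' iff a > a', or (a = a' and b > b'). Ranking the 3 terms shows the dominant one is 3 · n^3 · (log n)^2. Hence f(n) ∈ Θ(n^3 · (log n)^2).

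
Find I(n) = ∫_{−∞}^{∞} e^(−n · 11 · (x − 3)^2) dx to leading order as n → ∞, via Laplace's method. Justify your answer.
I(n) = sqrt(π/(11n))

Here φ(x) = 11 · (x − 3)^2 has its unique minimum at x* = 3 with φ(x*) = 0 and φ''(x*) = 22. Laplace's method gives
  I(n) ~ e^(−n φ(x*)) · sqrt(2π / (n · φ''(x*))) = sqrt(2π / (22n)) = sqrt(π/(11n)).
This is exact: substituting u = (x − 3)·sqrt(11n) gives I(n) = (1/sqrt(11n)) ∫_{−∞}^{∞} e^(−u^2) du = sqrt(π/(11n)).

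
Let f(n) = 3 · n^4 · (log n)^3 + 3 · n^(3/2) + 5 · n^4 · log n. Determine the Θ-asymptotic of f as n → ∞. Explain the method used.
f(n) ∈ Θ(n^4 · (log n)^3)

Compare the terms by growth order. For large n, n^a · (log n)^b dominates n^a' · (log n)^b' iff a > a', or (a = a' and b > b'). Ranking the 3 terms shows the dominant one is 3 · n^4 · (log n)^3. Hence f(n) ∈ Θ(n^4 · (log n)^3).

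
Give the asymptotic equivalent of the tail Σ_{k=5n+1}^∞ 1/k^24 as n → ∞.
Σ_{k>5n} 1/k^24 ~ 1/(23 · (5n)^23)

Compare to the integral: ∫_{5n}^∞ x^(−24) dx = [−x^(−23)/23]_{5n}^∞ = 1/((24−1)·(5n)^23). Euler-Maclaurin then gives
  Σ_{k>5n} 1/k^24 = ∫_{5n}^∞ dx/x^24 − 1/(2·(5n)^24) + O(1/(5n)^25).
(Equivalently this is ζ(24) − Σ_{k≤5n} 1/k^24.)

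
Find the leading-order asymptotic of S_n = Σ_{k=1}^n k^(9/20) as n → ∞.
S_n ~ (20/29) · n^(29/20)

Integral comparison: Σ_{k=1}^n k^(9/20) = ∫_0^n x^(9/20) dx + O(n^(9/20)). The integral is n^(1 + 9/20) / (1 + 9/20) = n^((9+20)/20) / ((9+20)/20) = (20/29) · n^(29/20).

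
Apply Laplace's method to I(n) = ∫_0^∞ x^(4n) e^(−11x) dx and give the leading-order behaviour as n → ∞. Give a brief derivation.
I(n) ~ (sqrt(2π·4n) / 11) · (4n/(11e))^(4n)

Write the integrand as exp(4n ln x − 11x) and set f(x) = 4n ln x − 11x. Then f'(x) = 4n/x − 11 = 0 at x* = 4n/11, and f''(x*) = −4n/x*^2 = −11^2/(4n). Laplace's method (interior maximum) gives
  I(n) ~ e^(f(x*)) · sqrt(2π / |f''(x*)|)
        = exp(4n ln(4n/11) − 4n) · sqrt(2π · 4n / 11^2)
        = (4n/11)^(4n) e^(−4n) · sqrt(2π·4n) / 11
        = (sqrt(2π·4n) / 11) · (4n/(11e))^(4n).
This matches Γ(4n+1)/11^(4n+1) with Stirling applied to Γ.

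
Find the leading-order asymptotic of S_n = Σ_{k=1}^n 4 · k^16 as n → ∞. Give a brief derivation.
S_n ~ 4 · n^17 / 17

By integral comparison (Euler-Maclaurin), Σ_{k=1}^n 4 · k^16 = 4 · ∫_0^n x^16 dx + O(n^16) = 4 · n^17/17 + O(n^16). (Equivalently, Faulhaber's formula gives the same leading term.)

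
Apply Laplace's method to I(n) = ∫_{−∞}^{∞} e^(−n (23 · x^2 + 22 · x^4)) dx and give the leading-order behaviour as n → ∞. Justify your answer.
I(n) ~ sqrt(π/(23n))

φ(x) = 23 · x^2 + 22 · x^4 has its unique global minimum at x* = 0 (since φ'(x) = 46x + 88x^3 = 0 only at x = 0 for real x with both coefficients positive, and φ → ∞ as |x| → ∞). At x* = 0, φ(0) = 0 and φ''(0) = 46. Laplace's method then gives
  I(n) ~ sqrt(2π / (n · φ''(0))) · e^(−n φ(0)) = sqrt(2π / (46n)) = sqrt(π/(23n)).
The 22 · x^4 term contributes only at subleading order (an O(1/n) relative correction).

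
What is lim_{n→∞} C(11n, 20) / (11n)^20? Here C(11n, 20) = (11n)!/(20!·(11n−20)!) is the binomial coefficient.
lim = 1/20! = 1/2432902008176640000

With N = 11n → ∞: C(N, 20) / N^20 = [N(N−1)…(N−19)] / (20! · N^20) = (1/20!) · 1 · (1 − 1/(11n)) · … · (1 − 19/(11n)). Each factor → 1 as N → ∞, so the limit is 1/20! = 1/2432902008176640000.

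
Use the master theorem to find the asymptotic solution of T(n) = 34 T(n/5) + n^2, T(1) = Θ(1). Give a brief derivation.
T(n) = Θ(n^(log_5 34))

Master theorem: compare f(n) = n^2 to n^(log_5 34) where log_5 34 ≈ 2.191. Since 2 < log_5 34, we have f(n) = O(n^(log_5 34 − ε)) for some ε > 0 — Case 1. Hence T(n) = Θ(n^(log_5 34)).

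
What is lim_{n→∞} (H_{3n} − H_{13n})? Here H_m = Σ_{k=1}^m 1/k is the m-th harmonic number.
lim = ln(3/13)

Euler-Maclaurin gives H_m = ln m + γ + 1/(2m) + O(1/m^2). The γ and O(1/m) terms cancel in the difference:
  H_{3n} − H_{13n} = ln(3n) − ln(13n) + O(1/n) = ln(3/13) + O(1/n).
Hence the limit is ln(3/13).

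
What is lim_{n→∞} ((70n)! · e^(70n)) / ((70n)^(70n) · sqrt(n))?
lim = sqrt(2π·70)

Stirling: (70n)! ~ sqrt(2π·70n) · (70n/e)^(70n). Hence
  (70n)! · e^(70n) / (70n)^(70n) ~ sqrt(2π·70n).
Dividing by sqrt(n): sqrt(2π·70n) / sqrt(n) = sqrt(2π·70) · n^((1−1)/2), so the limit is sqrt(2π·70).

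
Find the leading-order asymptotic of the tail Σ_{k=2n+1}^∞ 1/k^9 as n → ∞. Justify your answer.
Σ_{k>2n} 1/k^9 ~ 1/(8 · (2n)^8)

Compare to the integral: ∫_{2n}^∞ x^(−9) dx = [−x^(−8)/8]_{2n}^∞ = 1/((9−1)·(2n)^8). Euler-Maclaurin then gives
  Σ_{k>2n} 1/k^9 = ∫_{2n}^∞ dx/x^9 − 1/(2·(2n)^9) + O(1/(2n)^10).
(Equivalently this is ζ(9) − Σ_{k≤2n} 1/k^9.)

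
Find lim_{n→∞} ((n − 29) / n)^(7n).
lim = e^(−203)

Rewrite as (1 − 29/n)^(7n). By the standard limit (1 + x/n)^n → e^x, we have (1 − 29/n)^n → e^(−29), and raising to the 7th power gives e^(−203).
More precisely, ln[(1 − 29/n)^(7n)] = 7n · ln(1 − 29/n) = 7n · (-29/n + O(1/n^2)) = -203 + O(1/n) → -203.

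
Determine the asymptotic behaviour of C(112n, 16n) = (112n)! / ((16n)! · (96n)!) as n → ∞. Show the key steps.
C(112n, 16n) ~ (823543/46656)^(16n) · sqrt(7/(12π·16n))

Write N = 16n. Apply Stirling to each factorial:
  (7N)! ~ sqrt(2π·7N) · (7N/e)^(7N),
  N! ~ sqrt(2π N) · (N/e)^N,
  (6N)! ~ sqrt(2π·6N) · (6N/e)^(6N).
The exponential factors combine to (7N)^(7N) / (N^N · (6N)^(6N)) = 7^(7N)/6^(6N) = (7^7/6^6)^N = (823543/46656)^N.
The square-root prefactors combine to sqrt(2π·7N) / (sqrt(2π N)·sqrt(2π·6N)) = sqrt(7 / (2π·6·N)) = sqrt(7/(12π·16n)).
Substituting N = 16n: C(112n, 16n) ~ (823543/46656)^(16n) · sqrt(7/(12π·16n)).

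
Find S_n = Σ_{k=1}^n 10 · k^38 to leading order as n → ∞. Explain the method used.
S_n ~ 10 · n^39 / 39

By integral comparison (Euler-Maclaurin), Σ_{k=1}^n 10 · k^38 = 10 · ∫_0^n x^38 dx + O(n^38) = 10 · n^39/39 + O(n^38). (Equivalently, Faulhaber's formula gives the same leading term.)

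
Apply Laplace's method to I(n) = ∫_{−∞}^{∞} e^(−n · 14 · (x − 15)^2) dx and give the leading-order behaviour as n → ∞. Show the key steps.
I(n) = sqrt(π/(14n))

Here φ(x) = 14 · (x − 15)^2 has its unique minimum at x* = 15 with φ(x*) = 0 and φ''(x*) = 28. Laplace's method gives
  I(n) ~ e^(−n φ(x*)) · sqrt(2π / (n · φ''(x*))) = sqrt(2π / (28n)) = sqrt(π/(14n)).
This is exact: substituting u = (x − 15)·sqrt(14n) gives I(n) = (1/sqrt(14n)) ∫_{−∞}^{∞} e^(−u^2) du = sqrt(π/(14n)).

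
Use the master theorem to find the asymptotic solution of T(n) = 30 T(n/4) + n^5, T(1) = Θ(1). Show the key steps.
T(n) = Θ(n^5)

log_4 30 ≈ 2.453. f(n) = n^5 dominates n^(log_4 30) since 5 > 2.453, and the regularity condition a·f(n/b) = 30·(n/4)^5 = (30/1024)·n^5 ≤ c·f(n) holds with c = 30/1024 ≈ 0.0293 < 1. So this is Case 3: T(n) = Θ(f(n)) = Θ(n^5).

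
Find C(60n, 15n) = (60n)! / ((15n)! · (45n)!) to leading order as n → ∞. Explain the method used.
C(60n, 15n) ~ (256/27)^(15n) · sqrt(2/(3π·15n))

Write N = 15n. Apply Stirling to each factorial:
  (4N)! ~ sqrt(2π·4N) · (4N/e)^(4N),
  N! ~ sqrt(2π N) · (N/e)^N,
  (3N)! ~ sqrt(2π·3N) · (3N/e)^(3N).
The exponential factors combine to (4N)^(4N) / (N^N · (3N)^(3N)) = 4^(4N)/3^(3N) = (4^4/3^3)^N = (256/27)^N.
The square-root prefactors combine to sqrt(2π·4N) / (sqrt(2π N)·sqrt(2π·3N)) = sqrt(4 / (2π·3·N)) = sqrt(2/(3π·15n)).
Substituting N = 15n: C(60n, 15n) ~ (256/27)^(15n) · sqrt(2/(3π·15n)).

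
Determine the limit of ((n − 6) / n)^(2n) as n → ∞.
lim = e^(−12)

Rewrite as (1 − 6/n)^(2n). By the standard limit (1 + x/n)^n → e^x, we have (1 − 6/n)^n → e^(−6), and raising to the 2nd power gives e^(−12).
More precisely, ln[(1 − 6/n)^(2n)] = 2n · ln(1 − 6/n) = 2n · (-6/n + O(1/n^2)) = -12 + O(1/n) → -12.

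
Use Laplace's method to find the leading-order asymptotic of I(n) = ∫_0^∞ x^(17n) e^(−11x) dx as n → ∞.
I(n) ~ (sqrt(2π·17n) / 11) · (17n/(11e))^(17n)

Write the integrand as exp(17n ln x − 11x) and set f(x) = 17n ln x − 11x. Then f'(x) = 17n/x − 11 = 0 at x* = 17n/11, and f''(x*) = −17n/x*^2 = −11^2/(17n). Laplace's method (interior maximum) gives
  I(n) ~ e^(f(x*)) · sqrt(2π / |f''(x*)|)
        = exp(17n ln(17n/11) − 17n) · sqrt(2π · 17n / 11^2)
        = (17n/11)^(17n) e^(−17n) · sqrt(2π·17n) / 11
        = (sqrt(2π·17n) / 11) · (17n/(11e))^(17n).
This matches Γ(17n+1)/11^(17n+1) with Stirling applied to Γ.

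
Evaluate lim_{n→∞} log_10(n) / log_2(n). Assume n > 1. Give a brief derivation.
lim = ln(2) / ln(10) = log_10(2)

Change of base: log_10(n) = ln n / ln 10 and log_2(n) = ln n / ln 2. The ratio is (ln n / ln 10) · (ln 2 / ln n) = ln 2 / ln 10, a constant independent of n. So the limit is ln 2 / ln 10 = log_10(2).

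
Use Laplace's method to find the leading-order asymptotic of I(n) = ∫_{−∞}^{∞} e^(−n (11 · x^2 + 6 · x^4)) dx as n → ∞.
I(n) ~ sqrt(π/(11n))

φ(x) = 11 · x^2 + 6 · x^4 has its unique global minimum at x* = 0 (since φ'(x) = 22x + 24x^3 = 0 only at x = 0 for real x with both coefficients positive, and φ → ∞ as |x| → ∞). At x* = 0, φ(0) = 0 and φ''(0) = 22. Laplace's method then gives
  I(n) ~ sqrt(2π / (n · φ''(0))) · e^(−n φ(0)) = sqrt(2π / (22n)) = sqrt(π/(11n)).
The 6 · x^4 term contributes only at subleading order (an O(1/n) relative correction).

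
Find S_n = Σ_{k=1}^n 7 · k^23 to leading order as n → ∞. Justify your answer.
S_n ~ 7 · n^24 / 24

By integral comparison (Euler-Maclaurin), Σ_{k=1}^n 7 · k^23 = 7 · ∫_0^n x^23 dx + O(n^23) = 7 · n^24/24 + O(n^23). (Equivalently, Faulhaber's formula gives the same leading term.)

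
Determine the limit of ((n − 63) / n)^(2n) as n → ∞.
lim = e^(−126)

Rewrite as (1 − 63/n)^(2n). By the standard limit (1 + x/n)^n → e^x, we have (1 − 63/n)^n → e^(−63), and raising to the 2nd power gives e^(−126).
More precisely, ln[(1 − 63/n)^(2n)] = 2n · ln(1 − 63/n) = 2n · (-63/n + O(1/n^2)) = -126 + O(1/n) → -126.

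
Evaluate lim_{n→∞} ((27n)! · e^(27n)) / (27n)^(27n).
lim = ∞

Stirling: (27n)! ~ sqrt(2π·27n) · (27n/e)^(27n). Hence
  (27n)! · e^(27n) / (27n)^(27n) ~ sqrt(2π·27n) = sqrt(2π·27) · sqrt(n) → ∞.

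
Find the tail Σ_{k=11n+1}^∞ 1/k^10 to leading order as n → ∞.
Σ_{k>11n} 1/k^10 ~ 1/(9 · (11n)^9)

Compare to the integral: ∫_{11n}^∞ x^(−10) dx = [−x^(−9)/9]_{11n}^∞ = 1/((10−1)·(11n)^9). Euler-Maclaurin then gives
  Σ_{k>11n} 1/k^10 = ∫_{11n}^∞ dx/x^10 − 1/(2·(11n)^10) + O(1/(11n)^11).
(Equivalently this is ζ(10) − Σ_{k≤11n} 1/k^10.)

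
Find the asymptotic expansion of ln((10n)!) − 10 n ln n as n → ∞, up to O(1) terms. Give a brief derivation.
ln((10n)!) − 10 n ln n = 10(ln 10 − 1) n + (1/2) ln(2π·10n) + O(1/n)

Stirling: ln((10n)!) = 10n ln(10n) − 10n + (1/2) ln(2π·10n) + O(1/n).
Since 10n ln(10n) = 10n ln n + 10n ln 10, subtracting 10n ln n cancels the n ln n term exactly. What remains is 10(ln 10 − 1) n + (1/2) ln(2π·10n) + O(1/n).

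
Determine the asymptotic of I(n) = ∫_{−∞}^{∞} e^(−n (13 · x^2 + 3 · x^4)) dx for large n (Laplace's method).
I(n) ~ sqrt(π/(13n))

φ(x) = 13 · x^2 + 3 · x^4 has its unique global minimum at x* = 0 (since φ'(x) = 26x + 12x^3 = 0 only at x = 0 for real x with both coefficients positive, and φ → ∞ as |x| → ∞). At x* = 0, φ(0) = 0 and φ''(0) = 26. Laplace's method then gives
  I(n) ~ sqrt(2π / (n · φ''(0))) · e^(−n φ(0)) = sqrt(2π / (26n)) = sqrt(π/(13n)).
The 3 · x^4 term contributes only at subleading order (an O(1/n) relative correction).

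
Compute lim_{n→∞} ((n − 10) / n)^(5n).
lim = e^(−50)

Rewrite as (1 − 10/n)^(5n). By the standard limit (1 + x/n)^n → e^x, we have (1 − 10/n)^n → e^(−10), and raising to the 5th power gives e^(−50).
More precisely, ln[(1 − 10/n)^(5n)] = 5n · ln(1 − 10/n) = 5n · (-10/n + O(1/n^2)) = -50 + O(1/n) → -50.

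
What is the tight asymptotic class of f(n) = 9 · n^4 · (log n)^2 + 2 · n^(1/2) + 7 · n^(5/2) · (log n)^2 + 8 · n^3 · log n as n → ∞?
f(n) ∈ Θ(n^4 · (log n)^2)

Compare the terms by growth order. For large n, n^a · (log n)^b dominates n^a' · (log n)^b' iff a > a', or (a = a' and b > b'). Ranking the 4 terms shows the dominant one is 9 · n^4 · (log n)^2. Hence f(n) ∈ Θ(n^4 · (log n)^2).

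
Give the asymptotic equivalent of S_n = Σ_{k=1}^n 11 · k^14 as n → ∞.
S_n ~ 11 · n^15 / 15

By integral comparison (Euler-Maclaurin), Σ_{k=1}^n 11 · k^14 = 11 · ∫_0^n x^14 dx + O(n^14) = 11 · n^15/15 + O(n^14). (Equivalently, Faulhaber's formula gives the same leading term.)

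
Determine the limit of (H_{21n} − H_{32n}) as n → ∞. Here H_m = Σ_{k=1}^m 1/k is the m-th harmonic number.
lim = ln(21/32)

Euler-Maclaurin gives H_m = ln m + γ + 1/(2m) + O(1/m^2). The γ and O(1/m) terms cancel in the difference:
  H_{21n} − H_{32n} = ln(21n) − ln(32n) + O(1/n) = ln(21/32) + O(1/n).
Hence the limit is ln(21/32).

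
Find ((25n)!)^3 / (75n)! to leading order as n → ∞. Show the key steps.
((25n)!)^3/(75n)! ~ ((2π·25n)^(2/2) / sqrt(3)) · 3^(−3·25n)  →  0

Write N = 25n. Stirling: N! ~ sqrt(2π N)(N/e)^N and (3N)! ~ sqrt(2π·3N)·(3N/e)^(3N).
  (N!)^3/(3N)! ~ (2π N)^(3/2) (N/e)^(3N) / [sqrt(2π·3N) (3N/e)^(3N)]
     = (2π N)^(3/2) / sqrt(2π·3N) · (N/(3N))^(3N)
     = (2π N)^((3−1)/2) / sqrt(3) · 3^(−3N).
Since 3^3 > 1, the factor 3^(−3N) decays exponentially, so the ratio → 0. Substituting N = 25n gives the stated form.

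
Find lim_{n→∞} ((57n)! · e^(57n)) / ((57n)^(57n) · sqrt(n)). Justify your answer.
lim = sqrt(2π·57)

Stirling: (57n)! ~ sqrt(2π·57n) · (57n/e)^(57n). Hence
  (57n)! · e^(57n) / (57n)^(57n) ~ sqrt(2π·57n).
Dividing by sqrt(n): sqrt(2π·57n) / sqrt(n) = sqrt(2π·57) · n^((1−1)/2), so the limit is sqrt(2π·57).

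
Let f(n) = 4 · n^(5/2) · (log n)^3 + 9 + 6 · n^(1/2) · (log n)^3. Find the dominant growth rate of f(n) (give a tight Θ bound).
f(n) ∈ Θ(n^(5/2) · (log n)^3)

Compare the terms by growth order. For large n, n^a · (log n)^b dominates n^a' · (log n)^b' iff a > a', or (a = a' and b > b'). Ranking the 3 terms shows the dominant one is 4 · n^(5/2) · (log n)^3. Hence f(n) ∈ Θ(n^(5/2) · (log n)^3).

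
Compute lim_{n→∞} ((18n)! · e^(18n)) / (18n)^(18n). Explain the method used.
lim = ∞

Stirling: (18n)! ~ sqrt(2π·18n) · (18n/e)^(18n). Hence
  (18n)! · e^(18n) / (18n)^(18n) ~ sqrt(2π·18n) = sqrt(2π·18) · sqrt(n) → ∞.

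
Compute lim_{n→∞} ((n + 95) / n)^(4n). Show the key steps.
lim = e^380

Rewrite as (1 + 95/n)^(4n). By the standard limit (1 + x/n)^n → e^x, we have (1 + 95/n)^n → e^95, and raising to the 4th power gives e^380.
More precisely, ln[(1 + 95/n)^(4n)] = 4n · ln(1 + 95/n) = 4n · (95/n + O(1/n^2)) = 380 + O(1/n) → 380.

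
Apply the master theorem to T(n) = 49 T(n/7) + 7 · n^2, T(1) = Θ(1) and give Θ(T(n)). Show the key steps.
T(n) = Θ(n^2 log n)

log_7 49 = 2, and f(n) = 7 · n^2 = Θ(n^(log_7 49)). This is Case 2 of the master theorem: T(n) = Θ(f(n) · log n) = Θ(n^2 log n).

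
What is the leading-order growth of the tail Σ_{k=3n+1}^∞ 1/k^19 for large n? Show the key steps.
Σ_{k>3n} 1/k^19 ~ 1/(18 · (3n)^18)

Compare to the integral: ∫_{3n}^∞ x^(−19) dx = [−x^(−18)/18]_{3n}^∞ = 1/((19−1)·(3n)^18). Euler-Maclaurin then gives
  Σ_{k>3n} 1/k^19 = ∫_{3n}^∞ dx/x^19 − 1/(2·(3n)^19) + O(1/(3n)^20).
(Equivalently this is ζ(19) − Σ_{k≤3n} 1/k^19.)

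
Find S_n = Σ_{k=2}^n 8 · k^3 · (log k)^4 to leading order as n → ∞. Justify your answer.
S_n ~ 2 · n^4 · (log n)^4

By integral comparison, S_n = ∫_1^n 8 · x^3 · (log x)^4 dx + O(n^3 · (log n)^4). For the integral, the leading term of ∫_1^n x^3 (log x)^4 dx is n^4/4 · (log n)^4 (by repeated integration by parts; each step lowers the log-exponent and produces a relatively O(1/log n) correction). Hence S_n ~ 2 · n^4 · (log n)^4.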